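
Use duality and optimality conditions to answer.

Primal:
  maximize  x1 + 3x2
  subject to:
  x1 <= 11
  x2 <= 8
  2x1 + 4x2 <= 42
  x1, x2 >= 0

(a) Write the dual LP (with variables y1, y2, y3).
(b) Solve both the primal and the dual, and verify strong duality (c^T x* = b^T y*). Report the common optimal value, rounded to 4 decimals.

The standard primal-dual pair for 'max c^T x s.t. A x <= b, x >= 0' is:
  Dual:  min b^T y  s.t.  A^T y >= c,  y >= 0.

So the dual LP is:
  minimize  11y1 + 8y2 + 42y3
  subject to:
    y1 + 2y3 >= 1
    y2 + 4y3 >= 3
    y1, y2, y3 >= 0

Solving the primal: x* = (5, 8).
  primal value c^T x* = 29.
Solving the dual: y* = (0, 1, 0.5).
  dual value b^T y* = 29.
Strong duality: c^T x* = b^T y*. Confirmed.

29


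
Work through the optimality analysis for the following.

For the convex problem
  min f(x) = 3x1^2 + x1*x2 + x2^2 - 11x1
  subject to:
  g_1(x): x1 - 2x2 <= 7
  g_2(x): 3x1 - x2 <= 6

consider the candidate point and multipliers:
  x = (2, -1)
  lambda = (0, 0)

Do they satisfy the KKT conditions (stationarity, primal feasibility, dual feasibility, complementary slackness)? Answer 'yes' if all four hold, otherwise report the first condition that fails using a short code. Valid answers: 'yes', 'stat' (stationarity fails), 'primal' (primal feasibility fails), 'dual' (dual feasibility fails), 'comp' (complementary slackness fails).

Gradient of f: grad f(x) = Q x + c = (0, 0)
Constraint values g_i(x) = a_i^T x - b_i:
  g_1((2, -1)) = -3
  g_2((2, -1)) = 1
Stationarity residual: grad f(x) + sum_i lambda_i a_i = (0, 0)
  -> stationarity OK
Primal feasibility (all g_i <= 0): FAILS
Dual feasibility (all lambda_i >= 0): OK
Complementary slackness (lambda_i * g_i(x) = 0 for all i): OK

Verdict: the first failing condition is primal_feasibility -> primal.

primal


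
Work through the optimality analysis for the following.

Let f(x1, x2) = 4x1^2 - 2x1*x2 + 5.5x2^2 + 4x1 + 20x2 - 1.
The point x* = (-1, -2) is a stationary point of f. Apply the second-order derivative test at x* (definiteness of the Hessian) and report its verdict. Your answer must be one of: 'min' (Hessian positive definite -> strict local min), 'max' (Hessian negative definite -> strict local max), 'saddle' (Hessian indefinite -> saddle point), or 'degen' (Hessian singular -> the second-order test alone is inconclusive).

Compute the Hessian H = grad^2 f:
  H = [[8, -2], [-2, 11]]
Verify stationarity: grad f(x*) = H x* + g = (0, 0).
Eigenvalues of H: 7, 12.
Both eigenvalues > 0, so H is positive definite -> x* is a strict local min.

min


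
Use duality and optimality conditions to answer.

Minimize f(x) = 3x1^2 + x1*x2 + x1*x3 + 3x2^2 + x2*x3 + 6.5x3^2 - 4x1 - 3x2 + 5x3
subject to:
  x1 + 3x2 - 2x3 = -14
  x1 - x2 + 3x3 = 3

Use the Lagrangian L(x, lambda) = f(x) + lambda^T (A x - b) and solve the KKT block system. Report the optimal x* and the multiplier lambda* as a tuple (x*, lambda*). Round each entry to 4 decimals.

Form the Lagrangian:
  L(x, lambda) = (1/2) x^T Q x + c^T x + lambda^T (A x - b)
Stationarity (grad_x L = 0): Q x + c + A^T lambda = 0.
Primal feasibility: A x = b.

This gives the KKT block system:
  [ Q   A^T ] [ x     ]   [-c ]
  [ A    0  ] [ lambda ] = [ b ]

Solving the linear system:
  x*      = (-1.7509, -3.8922, 0.2862)
  lambda* = (11.4823, 6.629)
  f(x*)   = 80.4885

x* = (-1.7509, -3.8922, 0.2862), lambda* = (11.4823, 6.629)


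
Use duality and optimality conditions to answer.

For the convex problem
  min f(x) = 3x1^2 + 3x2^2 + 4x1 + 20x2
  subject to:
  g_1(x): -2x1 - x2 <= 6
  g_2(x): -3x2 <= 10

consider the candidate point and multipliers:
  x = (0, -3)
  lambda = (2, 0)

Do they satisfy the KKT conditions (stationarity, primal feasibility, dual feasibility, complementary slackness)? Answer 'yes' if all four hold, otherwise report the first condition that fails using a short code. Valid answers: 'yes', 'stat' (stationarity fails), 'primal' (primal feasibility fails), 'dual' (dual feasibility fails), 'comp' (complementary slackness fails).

Gradient of f: grad f(x) = Q x + c = (4, 2)
Constraint values g_i(x) = a_i^T x - b_i:
  g_1((0, -3)) = -3
  g_2((0, -3)) = -1
Stationarity residual: grad f(x) + sum_i lambda_i a_i = (0, 0)
  -> stationarity OK
Primal feasibility (all g_i <= 0): OK
Dual feasibility (all lambda_i >= 0): OK
Complementary slackness (lambda_i * g_i(x) = 0 for all i): FAILS

Verdict: the first failing condition is complementary_slackness -> comp.

comp


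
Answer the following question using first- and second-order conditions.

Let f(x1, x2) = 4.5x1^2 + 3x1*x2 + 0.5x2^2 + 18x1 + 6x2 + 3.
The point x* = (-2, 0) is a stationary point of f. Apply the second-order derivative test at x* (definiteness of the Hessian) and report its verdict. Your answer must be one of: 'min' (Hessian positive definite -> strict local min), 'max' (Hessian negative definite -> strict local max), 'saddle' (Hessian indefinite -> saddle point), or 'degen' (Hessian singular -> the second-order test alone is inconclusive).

Compute the Hessian H = grad^2 f:
  H = [[9, 3], [3, 1]]
Verify stationarity: grad f(x*) = H x* + g = (0, 0).
Eigenvalues of H: 0, 10.
H has a zero eigenvalue (singular; positive semidefinite but not definite), so H is neither positive definite, negative definite, nor indefinite. The second-order test alone is inconclusive -> degen.
(Indeed, f is constant along the null direction of H through x*, so x* is not a strict local extremum.)

degen


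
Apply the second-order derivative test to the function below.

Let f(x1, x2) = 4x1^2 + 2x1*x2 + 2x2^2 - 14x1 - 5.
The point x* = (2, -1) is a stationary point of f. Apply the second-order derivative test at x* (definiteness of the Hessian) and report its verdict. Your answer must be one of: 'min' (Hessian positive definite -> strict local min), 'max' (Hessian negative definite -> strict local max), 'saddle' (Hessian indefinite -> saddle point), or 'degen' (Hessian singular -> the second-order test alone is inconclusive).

Compute the Hessian H = grad^2 f:
  H = [[8, 2], [2, 4]]
Verify stationarity: grad f(x*) = H x* + g = (0, 0).
Eigenvalues of H: 3.1716, 8.8284.
Both eigenvalues > 0, so H is positive definite -> x* is a strict local min.

min


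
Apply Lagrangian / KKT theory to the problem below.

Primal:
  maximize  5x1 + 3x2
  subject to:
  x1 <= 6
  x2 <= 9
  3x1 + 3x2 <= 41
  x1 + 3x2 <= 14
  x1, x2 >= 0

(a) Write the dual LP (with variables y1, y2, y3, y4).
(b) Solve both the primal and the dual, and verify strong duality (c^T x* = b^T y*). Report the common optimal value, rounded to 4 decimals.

The standard primal-dual pair for 'max c^T x s.t. A x <= b, x >= 0' is:
  Dual:  min b^T y  s.t.  A^T y >= c,  y >= 0.

So the dual LP is:
  minimize  6y1 + 9y2 + 41y3 + 14y4
  subject to:
    y1 + 3y3 + y4 >= 5
    y2 + 3y3 + 3y4 >= 3
    y1, y2, y3, y4 >= 0

Solving the primal: x* = (6, 2.6667).
  primal value c^T x* = 38.
Solving the dual: y* = (4, 0, 0, 1).
  dual value b^T y* = 38.
Strong duality: c^T x* = b^T y*. Confirmed.

38


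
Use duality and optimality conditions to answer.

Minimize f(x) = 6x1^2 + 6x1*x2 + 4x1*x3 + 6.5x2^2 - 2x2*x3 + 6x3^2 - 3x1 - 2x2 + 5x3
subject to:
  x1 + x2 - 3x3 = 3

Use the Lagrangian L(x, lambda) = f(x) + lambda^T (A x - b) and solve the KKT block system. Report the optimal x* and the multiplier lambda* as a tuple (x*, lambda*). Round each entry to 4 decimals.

Form the Lagrangian:
  L(x, lambda) = (1/2) x^T Q x + c^T x + lambda^T (A x - b)
Stationarity (grad_x L = 0): Q x + c + A^T lambda = 0.
Primal feasibility: A x = b.

This gives the KKT block system:
  [ Q   A^T ] [ x     ]   [-c ]
  [ A    0  ] [ lambda ] = [ b ]

Solving the linear system:
  x*      = (0.713, -0.2593, -0.8488)
  lambda* = (-0.6049)
  f(x*)   = -2.0247

x* = (0.713, -0.2593, -0.8488), lambda* = (-0.6049)


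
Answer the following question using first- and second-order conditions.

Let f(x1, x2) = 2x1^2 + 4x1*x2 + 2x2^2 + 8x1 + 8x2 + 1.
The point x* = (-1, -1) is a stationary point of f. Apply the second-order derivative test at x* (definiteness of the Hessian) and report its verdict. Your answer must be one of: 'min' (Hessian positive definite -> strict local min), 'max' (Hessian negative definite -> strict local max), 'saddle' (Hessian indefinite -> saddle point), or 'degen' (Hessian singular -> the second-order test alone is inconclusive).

Compute the Hessian H = grad^2 f:
  H = [[4, 4], [4, 4]]
Verify stationarity: grad f(x*) = H x* + g = (0, 0).
Eigenvalues of H: 0, 8.
H has a zero eigenvalue (singular; positive semidefinite but not definite), so H is neither positive definite, negative definite, nor indefinite. The second-order test alone is inconclusive -> degen.
(Indeed, f is constant along the null direction of H through x*, so x* is not a strict local extremum.)

degen


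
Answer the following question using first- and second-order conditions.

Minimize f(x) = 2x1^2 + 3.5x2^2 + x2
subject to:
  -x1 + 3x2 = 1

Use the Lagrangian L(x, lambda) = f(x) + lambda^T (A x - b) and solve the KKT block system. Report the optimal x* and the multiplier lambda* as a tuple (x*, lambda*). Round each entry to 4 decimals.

Form the Lagrangian:
  L(x, lambda) = (1/2) x^T Q x + c^T x + lambda^T (A x - b)
Stationarity (grad_x L = 0): Q x + c + A^T lambda = 0.
Primal feasibility: A x = b.

This gives the KKT block system:
  [ Q   A^T ] [ x     ]   [-c ]
  [ A    0  ] [ lambda ] = [ b ]

Solving the linear system:
  x*      = (-0.2326, 0.2558)
  lambda* = (-0.9302)
  f(x*)   = 0.593

x* = (-0.2326, 0.2558), lambda* = (-0.9302)


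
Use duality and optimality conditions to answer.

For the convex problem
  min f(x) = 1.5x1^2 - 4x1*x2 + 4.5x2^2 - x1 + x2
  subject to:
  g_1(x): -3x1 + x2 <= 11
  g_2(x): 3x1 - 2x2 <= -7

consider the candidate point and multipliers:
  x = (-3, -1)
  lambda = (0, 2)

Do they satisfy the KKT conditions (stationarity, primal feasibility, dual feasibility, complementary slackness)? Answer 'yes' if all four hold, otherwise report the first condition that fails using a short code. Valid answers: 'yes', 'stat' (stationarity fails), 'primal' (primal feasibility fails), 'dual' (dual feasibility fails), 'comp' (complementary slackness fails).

Gradient of f: grad f(x) = Q x + c = (-6, 4)
Constraint values g_i(x) = a_i^T x - b_i:
  g_1((-3, -1)) = -3
  g_2((-3, -1)) = 0
Stationarity residual: grad f(x) + sum_i lambda_i a_i = (0, 0)
  -> stationarity OK
Primal feasibility (all g_i <= 0): OK
Dual feasibility (all lambda_i >= 0): OK
Complementary slackness (lambda_i * g_i(x) = 0 for all i): OK

Verdict: yes, KKT holds.

yes


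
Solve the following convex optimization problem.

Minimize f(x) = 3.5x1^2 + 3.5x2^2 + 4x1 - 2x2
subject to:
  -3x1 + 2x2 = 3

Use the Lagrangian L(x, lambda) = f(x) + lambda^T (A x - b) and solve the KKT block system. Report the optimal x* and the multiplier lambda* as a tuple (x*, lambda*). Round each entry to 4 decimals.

Form the Lagrangian:
  L(x, lambda) = (1/2) x^T Q x + c^T x + lambda^T (A x - b)
Stationarity (grad_x L = 0): Q x + c + A^T lambda = 0.
Primal feasibility: A x = b.

This gives the KKT block system:
  [ Q   A^T ] [ x     ]   [-c ]
  [ A    0  ] [ lambda ] = [ b ]

Solving the linear system:
  x*      = (-0.7363, 0.3956)
  lambda* = (-0.3846)
  f(x*)   = -1.2912

x* = (-0.7363, 0.3956), lambda* = (-0.3846)


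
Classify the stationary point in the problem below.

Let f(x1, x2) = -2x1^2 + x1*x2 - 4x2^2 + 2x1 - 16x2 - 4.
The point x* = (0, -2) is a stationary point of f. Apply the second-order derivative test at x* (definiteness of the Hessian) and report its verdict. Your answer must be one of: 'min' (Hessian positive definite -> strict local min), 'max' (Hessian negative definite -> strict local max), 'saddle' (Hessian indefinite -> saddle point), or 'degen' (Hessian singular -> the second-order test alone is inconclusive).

Compute the Hessian H = grad^2 f:
  H = [[-4, 1], [1, -8]]
Verify stationarity: grad f(x*) = H x* + g = (0, 0).
Eigenvalues of H: -8.2361, -3.7639.
Both eigenvalues < 0, so H is negative definite -> x* is a strict local max.

max


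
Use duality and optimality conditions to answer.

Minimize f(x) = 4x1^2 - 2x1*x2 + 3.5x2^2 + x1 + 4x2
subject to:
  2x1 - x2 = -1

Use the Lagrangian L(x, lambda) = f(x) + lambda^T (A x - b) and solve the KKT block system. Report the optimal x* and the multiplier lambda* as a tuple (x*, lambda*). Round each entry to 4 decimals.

Form the Lagrangian:
  L(x, lambda) = (1/2) x^T Q x + c^T x + lambda^T (A x - b)
Stationarity (grad_x L = 0): Q x + c + A^T lambda = 0.
Primal feasibility: A x = b.

This gives the KKT block system:
  [ Q   A^T ] [ x     ]   [-c ]
  [ A    0  ] [ lambda ] = [ b ]

Solving the linear system:
  x*      = (-0.75, -0.5)
  lambda* = (2)
  f(x*)   = -0.375

x* = (-0.75, -0.5), lambda* = (2)


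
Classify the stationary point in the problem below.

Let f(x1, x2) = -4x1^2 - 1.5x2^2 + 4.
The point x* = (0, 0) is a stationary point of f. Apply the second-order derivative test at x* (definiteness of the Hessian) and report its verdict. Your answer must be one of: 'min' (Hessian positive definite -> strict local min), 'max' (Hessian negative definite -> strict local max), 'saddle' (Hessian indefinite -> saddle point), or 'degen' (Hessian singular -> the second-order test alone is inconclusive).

Compute the Hessian H = grad^2 f:
  H = [[-8, 0], [0, -3]]
Verify stationarity: grad f(x*) = H x* + g = (0, 0).
Eigenvalues of H: -8, -3.
Both eigenvalues < 0, so H is negative definite -> x* is a strict local max.

max


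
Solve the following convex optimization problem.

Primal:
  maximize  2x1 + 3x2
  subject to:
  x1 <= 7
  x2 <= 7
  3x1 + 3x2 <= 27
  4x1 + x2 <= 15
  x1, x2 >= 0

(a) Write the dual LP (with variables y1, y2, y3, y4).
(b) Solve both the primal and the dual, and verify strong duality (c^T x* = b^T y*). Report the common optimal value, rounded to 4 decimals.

The standard primal-dual pair for 'max c^T x s.t. A x <= b, x >= 0' is:
  Dual:  min b^T y  s.t.  A^T y >= c,  y >= 0.

So the dual LP is:
  minimize  7y1 + 7y2 + 27y3 + 15y4
  subject to:
    y1 + 3y3 + 4y4 >= 2
    y2 + 3y3 + y4 >= 3
    y1, y2, y3, y4 >= 0

Solving the primal: x* = (2, 7).
  primal value c^T x* = 25.
Solving the dual: y* = (0, 2.5, 0, 0.5).
  dual value b^T y* = 25.
Strong duality: c^T x* = b^T y*. Confirmed.

25


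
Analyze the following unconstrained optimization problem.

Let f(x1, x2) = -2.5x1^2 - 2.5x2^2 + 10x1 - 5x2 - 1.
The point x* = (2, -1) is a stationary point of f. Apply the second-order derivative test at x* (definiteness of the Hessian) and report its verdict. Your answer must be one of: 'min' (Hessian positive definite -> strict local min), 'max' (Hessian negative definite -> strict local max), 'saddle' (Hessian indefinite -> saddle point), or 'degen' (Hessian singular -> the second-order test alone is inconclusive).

Compute the Hessian H = grad^2 f:
  H = [[-5, 0], [0, -5]]
Verify stationarity: grad f(x*) = H x* + g = (0, 0).
Eigenvalues of H: -5, -5.
Both eigenvalues < 0, so H is negative definite -> x* is a strict local max.

max


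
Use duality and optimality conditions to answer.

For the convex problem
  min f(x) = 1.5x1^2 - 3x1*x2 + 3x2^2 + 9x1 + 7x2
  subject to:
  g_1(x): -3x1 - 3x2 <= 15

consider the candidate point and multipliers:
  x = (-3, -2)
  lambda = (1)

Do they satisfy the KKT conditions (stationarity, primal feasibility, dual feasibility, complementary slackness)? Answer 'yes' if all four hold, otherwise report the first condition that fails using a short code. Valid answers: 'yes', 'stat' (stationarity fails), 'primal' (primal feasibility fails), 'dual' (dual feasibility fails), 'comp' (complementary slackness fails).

Gradient of f: grad f(x) = Q x + c = (6, 4)
Constraint values g_i(x) = a_i^T x - b_i:
  g_1((-3, -2)) = 0
Stationarity residual: grad f(x) + sum_i lambda_i a_i = (3, 1)
  -> stationarity FAILS
Primal feasibility (all g_i <= 0): OK
Dual feasibility (all lambda_i >= 0): OK
Complementary slackness (lambda_i * g_i(x) = 0 for all i): OK

Verdict: the first failing condition is stationarity -> stat.

stat


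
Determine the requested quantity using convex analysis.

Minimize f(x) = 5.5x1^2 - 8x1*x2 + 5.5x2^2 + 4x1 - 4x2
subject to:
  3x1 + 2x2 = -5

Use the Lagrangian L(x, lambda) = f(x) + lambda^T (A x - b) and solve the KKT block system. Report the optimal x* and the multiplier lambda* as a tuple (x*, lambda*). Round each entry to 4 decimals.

Form the Lagrangian:
  L(x, lambda) = (1/2) x^T Q x + c^T x + lambda^T (A x - b)
Stationarity (grad_x L = 0): Q x + c + A^T lambda = 0.
Primal feasibility: A x = b.

This gives the KKT block system:
  [ Q   A^T ] [ x     ]   [-c ]
  [ A    0  ] [ lambda ] = [ b ]

Solving the linear system:
  x*      = (-1.1925, -0.7113)
  lambda* = (1.1423)
  f(x*)   = 1.8933

x* = (-1.1925, -0.7113), lambda* = (1.1423)


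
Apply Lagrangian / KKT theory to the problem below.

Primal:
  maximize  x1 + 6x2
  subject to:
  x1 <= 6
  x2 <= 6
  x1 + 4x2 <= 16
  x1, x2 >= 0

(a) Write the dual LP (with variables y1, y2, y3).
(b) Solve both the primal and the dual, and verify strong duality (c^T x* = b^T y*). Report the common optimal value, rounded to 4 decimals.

The standard primal-dual pair for 'max c^T x s.t. A x <= b, x >= 0' is:
  Dual:  min b^T y  s.t.  A^T y >= c,  y >= 0.

So the dual LP is:
  minimize  6y1 + 6y2 + 16y3
  subject to:
    y1 + y3 >= 1
    y2 + 4y3 >= 6
    y1, y2, y3 >= 0

Solving the primal: x* = (0, 4).
  primal value c^T x* = 24.
Solving the dual: y* = (0, 0, 1.5).
  dual value b^T y* = 24.
Strong duality: c^T x* = b^T y*. Confirmed.

24


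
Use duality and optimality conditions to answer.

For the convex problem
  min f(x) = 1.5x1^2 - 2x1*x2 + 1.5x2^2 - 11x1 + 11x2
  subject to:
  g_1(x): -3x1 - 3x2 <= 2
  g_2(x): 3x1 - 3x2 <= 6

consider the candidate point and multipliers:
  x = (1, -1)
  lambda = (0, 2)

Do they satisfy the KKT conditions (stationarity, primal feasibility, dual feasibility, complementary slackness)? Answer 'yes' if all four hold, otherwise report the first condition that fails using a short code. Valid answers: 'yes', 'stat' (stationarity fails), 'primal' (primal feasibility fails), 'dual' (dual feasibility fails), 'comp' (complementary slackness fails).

Gradient of f: grad f(x) = Q x + c = (-6, 6)
Constraint values g_i(x) = a_i^T x - b_i:
  g_1((1, -1)) = -2
  g_2((1, -1)) = 0
Stationarity residual: grad f(x) + sum_i lambda_i a_i = (0, 0)
  -> stationarity OK
Primal feasibility (all g_i <= 0): OK
Dual feasibility (all lambda_i >= 0): OK
Complementary slackness (lambda_i * g_i(x) = 0 for all i): OK

Verdict: yes, KKT holds.

yes


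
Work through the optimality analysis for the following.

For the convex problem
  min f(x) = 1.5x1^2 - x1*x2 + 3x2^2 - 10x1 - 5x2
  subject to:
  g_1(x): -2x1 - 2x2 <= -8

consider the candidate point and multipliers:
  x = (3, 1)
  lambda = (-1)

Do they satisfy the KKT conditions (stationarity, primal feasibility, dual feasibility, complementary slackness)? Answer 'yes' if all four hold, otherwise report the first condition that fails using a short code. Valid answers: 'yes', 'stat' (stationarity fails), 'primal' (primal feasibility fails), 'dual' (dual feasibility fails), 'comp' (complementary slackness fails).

Gradient of f: grad f(x) = Q x + c = (-2, -2)
Constraint values g_i(x) = a_i^T x - b_i:
  g_1((3, 1)) = 0
Stationarity residual: grad f(x) + sum_i lambda_i a_i = (0, 0)
  -> stationarity OK
Primal feasibility (all g_i <= 0): OK
Dual feasibility (all lambda_i >= 0): FAILS
Complementary slackness (lambda_i * g_i(x) = 0 for all i): OK

Verdict: the first failing condition is dual_feasibility -> dual.

dual


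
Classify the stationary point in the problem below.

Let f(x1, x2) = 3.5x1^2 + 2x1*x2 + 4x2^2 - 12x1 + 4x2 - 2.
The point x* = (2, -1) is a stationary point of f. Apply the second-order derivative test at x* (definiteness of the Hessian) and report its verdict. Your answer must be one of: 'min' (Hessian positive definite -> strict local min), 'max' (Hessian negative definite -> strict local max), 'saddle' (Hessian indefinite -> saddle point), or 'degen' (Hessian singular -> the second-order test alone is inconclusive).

Compute the Hessian H = grad^2 f:
  H = [[7, 2], [2, 8]]
Verify stationarity: grad f(x*) = H x* + g = (0, 0).
Eigenvalues of H: 5.4384, 9.5616.
Both eigenvalues > 0, so H is positive definite -> x* is a strict local min.

min


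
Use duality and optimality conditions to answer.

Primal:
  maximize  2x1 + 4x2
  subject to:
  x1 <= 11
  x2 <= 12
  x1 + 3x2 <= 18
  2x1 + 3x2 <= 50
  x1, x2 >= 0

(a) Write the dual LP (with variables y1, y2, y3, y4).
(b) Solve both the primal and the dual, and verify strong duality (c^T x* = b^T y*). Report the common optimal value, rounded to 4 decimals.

The standard primal-dual pair for 'max c^T x s.t. A x <= b, x >= 0' is:
  Dual:  min b^T y  s.t.  A^T y >= c,  y >= 0.

So the dual LP is:
  minimize  11y1 + 12y2 + 18y3 + 50y4
  subject to:
    y1 + y3 + 2y4 >= 2
    y2 + 3y3 + 3y4 >= 4
    y1, y2, y3, y4 >= 0

Solving the primal: x* = (11, 2.3333).
  primal value c^T x* = 31.3333.
Solving the dual: y* = (0.6667, 0, 1.3333, 0).
  dual value b^T y* = 31.3333.
Strong duality: c^T x* = b^T y*. Confirmed.

31.3333


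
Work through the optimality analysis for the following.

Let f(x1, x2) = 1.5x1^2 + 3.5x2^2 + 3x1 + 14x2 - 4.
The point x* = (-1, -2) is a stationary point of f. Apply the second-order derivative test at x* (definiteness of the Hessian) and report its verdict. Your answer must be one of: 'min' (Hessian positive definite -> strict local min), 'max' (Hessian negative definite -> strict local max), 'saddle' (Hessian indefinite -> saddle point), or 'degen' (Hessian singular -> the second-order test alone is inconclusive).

Compute the Hessian H = grad^2 f:
  H = [[3, 0], [0, 7]]
Verify stationarity: grad f(x*) = H x* + g = (0, 0).
Eigenvalues of H: 3, 7.
Both eigenvalues > 0, so H is positive definite -> x* is a strict local min.

min


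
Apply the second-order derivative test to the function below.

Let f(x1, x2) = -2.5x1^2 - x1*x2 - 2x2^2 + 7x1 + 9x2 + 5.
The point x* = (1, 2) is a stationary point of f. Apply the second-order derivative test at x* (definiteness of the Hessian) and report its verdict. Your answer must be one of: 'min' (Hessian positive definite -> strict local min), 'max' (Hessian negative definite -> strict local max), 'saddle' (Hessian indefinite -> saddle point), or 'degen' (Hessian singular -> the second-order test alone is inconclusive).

Compute the Hessian H = grad^2 f:
  H = [[-5, -1], [-1, -4]]
Verify stationarity: grad f(x*) = H x* + g = (0, 0).
Eigenvalues of H: -5.618, -3.382.
Both eigenvalues < 0, so H is negative definite -> x* is a strict local max.

max


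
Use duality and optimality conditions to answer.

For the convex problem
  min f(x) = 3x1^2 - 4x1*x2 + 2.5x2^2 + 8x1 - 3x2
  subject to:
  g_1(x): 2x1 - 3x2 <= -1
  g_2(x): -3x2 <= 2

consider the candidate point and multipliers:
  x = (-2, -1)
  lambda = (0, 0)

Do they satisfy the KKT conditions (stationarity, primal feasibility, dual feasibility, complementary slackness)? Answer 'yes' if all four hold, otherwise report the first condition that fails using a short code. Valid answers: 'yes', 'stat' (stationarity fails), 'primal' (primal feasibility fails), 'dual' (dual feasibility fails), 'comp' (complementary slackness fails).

Gradient of f: grad f(x) = Q x + c = (0, 0)
Constraint values g_i(x) = a_i^T x - b_i:
  g_1((-2, -1)) = 0
  g_2((-2, -1)) = 1
Stationarity residual: grad f(x) + sum_i lambda_i a_i = (0, 0)
  -> stationarity OK
Primal feasibility (all g_i <= 0): FAILS
Dual feasibility (all lambda_i >= 0): OK
Complementary slackness (lambda_i * g_i(x) = 0 for all i): OK

Verdict: the first failing condition is primal_feasibility -> primal.

primal


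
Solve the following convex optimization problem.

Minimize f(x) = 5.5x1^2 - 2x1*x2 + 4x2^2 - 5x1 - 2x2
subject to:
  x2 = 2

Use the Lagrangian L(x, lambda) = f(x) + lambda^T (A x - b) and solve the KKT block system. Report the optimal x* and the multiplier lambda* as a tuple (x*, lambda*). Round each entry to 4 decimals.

Form the Lagrangian:
  L(x, lambda) = (1/2) x^T Q x + c^T x + lambda^T (A x - b)
Stationarity (grad_x L = 0): Q x + c + A^T lambda = 0.
Primal feasibility: A x = b.

This gives the KKT block system:
  [ Q   A^T ] [ x     ]   [-c ]
  [ A    0  ] [ lambda ] = [ b ]

Solving the linear system:
  x*      = (0.8182, 2)
  lambda* = (-12.3636)
  f(x*)   = 8.3182

x* = (0.8182, 2), lambda* = (-12.3636)


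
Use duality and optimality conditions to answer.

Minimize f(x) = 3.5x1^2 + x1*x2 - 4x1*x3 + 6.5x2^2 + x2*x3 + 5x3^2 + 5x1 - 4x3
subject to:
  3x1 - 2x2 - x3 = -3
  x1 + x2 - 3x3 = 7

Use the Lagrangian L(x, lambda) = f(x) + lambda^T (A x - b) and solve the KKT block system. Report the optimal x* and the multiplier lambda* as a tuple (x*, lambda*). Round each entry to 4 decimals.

Form the Lagrangian:
  L(x, lambda) = (1/2) x^T Q x + c^T x + lambda^T (A x - b)
Stationarity (grad_x L = 0): Q x + c + A^T lambda = 0.
Primal feasibility: A x = b.

This gives the KKT block system:
  [ Q   A^T ] [ x     ]   [-c ]
  [ A    0  ] [ lambda ] = [ b ]

Solving the linear system:
  x*      = (-1.2199, 0.8915, -2.4428)
  lambda* = (0.1608, -7.6058)
  f(x*)   = 28.6975

x* = (-1.2199, 0.8915, -2.4428), lambda* = (0.1608, -7.6058)


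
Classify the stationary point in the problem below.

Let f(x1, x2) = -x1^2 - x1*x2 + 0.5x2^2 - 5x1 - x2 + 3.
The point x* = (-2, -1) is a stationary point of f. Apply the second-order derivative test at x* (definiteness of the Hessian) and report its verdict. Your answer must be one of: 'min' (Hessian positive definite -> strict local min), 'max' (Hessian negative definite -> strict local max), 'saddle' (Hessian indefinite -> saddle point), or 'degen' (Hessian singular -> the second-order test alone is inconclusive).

Compute the Hessian H = grad^2 f:
  H = [[-2, -1], [-1, 1]]
Verify stationarity: grad f(x*) = H x* + g = (0, 0).
Eigenvalues of H: -2.3028, 1.3028.
Eigenvalues have mixed signs, so H is indefinite -> x* is a saddle point.

saddle


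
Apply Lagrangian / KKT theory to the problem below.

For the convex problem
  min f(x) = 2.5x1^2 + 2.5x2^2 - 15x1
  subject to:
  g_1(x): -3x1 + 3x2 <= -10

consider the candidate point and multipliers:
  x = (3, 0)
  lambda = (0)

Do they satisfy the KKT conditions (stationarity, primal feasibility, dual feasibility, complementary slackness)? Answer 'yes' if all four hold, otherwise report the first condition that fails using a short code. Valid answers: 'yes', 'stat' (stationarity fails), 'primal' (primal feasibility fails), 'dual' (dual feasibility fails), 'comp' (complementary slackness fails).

Gradient of f: grad f(x) = Q x + c = (0, 0)
Constraint values g_i(x) = a_i^T x - b_i:
  g_1((3, 0)) = 1
Stationarity residual: grad f(x) + sum_i lambda_i a_i = (0, 0)
  -> stationarity OK
Primal feasibility (all g_i <= 0): FAILS
Dual feasibility (all lambda_i >= 0): OK
Complementary slackness (lambda_i * g_i(x) = 0 for all i): OK

Verdict: the first failing condition is primal_feasibility -> primal.

primal


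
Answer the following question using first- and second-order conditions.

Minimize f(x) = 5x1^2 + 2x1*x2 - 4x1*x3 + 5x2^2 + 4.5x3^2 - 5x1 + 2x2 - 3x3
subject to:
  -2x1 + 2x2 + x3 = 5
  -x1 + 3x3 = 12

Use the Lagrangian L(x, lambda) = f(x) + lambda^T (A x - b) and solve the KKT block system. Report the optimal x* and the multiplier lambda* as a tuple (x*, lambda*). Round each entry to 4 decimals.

Form the Lagrangian:
  L(x, lambda) = (1/2) x^T Q x + c^T x + lambda^T (A x - b)
Stationarity (grad_x L = 0): Q x + c + A^T lambda = 0.
Primal feasibility: A x = b.

This gives the KKT block system:
  [ Q   A^T ] [ x     ]   [-c ]
  [ A    0  ] [ lambda ] = [ b ]

Solving the linear system:
  x*      = (0.1701, 0.6418, 4.0567)
  lambda* = (-4.3791, -9.4836)
  f(x*)   = 61.9806

x* = (0.1701, 0.6418, 4.0567), lambda* = (-4.3791, -9.4836)


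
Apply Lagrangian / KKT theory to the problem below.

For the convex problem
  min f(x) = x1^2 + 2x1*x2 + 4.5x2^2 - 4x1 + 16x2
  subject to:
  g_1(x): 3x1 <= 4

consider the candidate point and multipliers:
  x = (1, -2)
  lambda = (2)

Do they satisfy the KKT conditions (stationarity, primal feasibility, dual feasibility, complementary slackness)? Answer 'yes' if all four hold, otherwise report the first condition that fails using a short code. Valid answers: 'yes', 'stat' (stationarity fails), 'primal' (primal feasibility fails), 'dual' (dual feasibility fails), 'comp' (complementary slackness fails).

Gradient of f: grad f(x) = Q x + c = (-6, 0)
Constraint values g_i(x) = a_i^T x - b_i:
  g_1((1, -2)) = -1
Stationarity residual: grad f(x) + sum_i lambda_i a_i = (0, 0)
  -> stationarity OK
Primal feasibility (all g_i <= 0): OK
Dual feasibility (all lambda_i >= 0): OK
Complementary slackness (lambda_i * g_i(x) = 0 for all i): FAILS

Verdict: the first failing condition is complementary_slackness -> comp.

comp


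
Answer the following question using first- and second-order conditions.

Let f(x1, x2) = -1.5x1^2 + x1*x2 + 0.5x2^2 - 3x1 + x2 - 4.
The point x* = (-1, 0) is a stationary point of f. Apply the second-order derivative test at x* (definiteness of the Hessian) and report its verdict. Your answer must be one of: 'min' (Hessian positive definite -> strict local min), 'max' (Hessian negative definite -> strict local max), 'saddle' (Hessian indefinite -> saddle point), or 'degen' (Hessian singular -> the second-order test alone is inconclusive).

Compute the Hessian H = grad^2 f:
  H = [[-3, 1], [1, 1]]
Verify stationarity: grad f(x*) = H x* + g = (0, 0).
Eigenvalues of H: -3.2361, 1.2361.
Eigenvalues have mixed signs, so H is indefinite -> x* is a saddle point.

saddle


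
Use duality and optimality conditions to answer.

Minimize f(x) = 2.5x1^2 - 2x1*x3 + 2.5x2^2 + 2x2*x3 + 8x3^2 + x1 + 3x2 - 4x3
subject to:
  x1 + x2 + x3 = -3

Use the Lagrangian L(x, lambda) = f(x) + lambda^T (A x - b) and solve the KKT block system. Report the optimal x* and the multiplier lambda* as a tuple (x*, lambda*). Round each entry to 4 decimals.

Form the Lagrangian:
  L(x, lambda) = (1/2) x^T Q x + c^T x + lambda^T (A x - b)
Stationarity (grad_x L = 0): Q x + c + A^T lambda = 0.
Primal feasibility: A x = b.

This gives the KKT block system:
  [ Q   A^T ] [ x     ]   [-c ]
  [ A    0  ] [ lambda ] = [ b ]

Solving the linear system:
  x*      = (-1.2959, -1.6627, -0.0414)
  lambda* = (5.3964)
  f(x*)   = 5.0355

x* = (-1.2959, -1.6627, -0.0414), lambda* = (5.3964)


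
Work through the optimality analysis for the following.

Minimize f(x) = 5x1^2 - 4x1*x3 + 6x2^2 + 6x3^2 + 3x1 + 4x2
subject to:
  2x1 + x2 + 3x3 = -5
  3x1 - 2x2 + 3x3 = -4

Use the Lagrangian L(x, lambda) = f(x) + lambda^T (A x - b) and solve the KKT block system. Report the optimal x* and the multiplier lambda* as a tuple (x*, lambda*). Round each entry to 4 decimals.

Form the Lagrangian:
  L(x, lambda) = (1/2) x^T Q x + c^T x + lambda^T (A x - b)
Stationarity (grad_x L = 0): Q x + c + A^T lambda = 0.
Primal feasibility: A x = b.

This gives the KKT block system:
  [ Q   A^T ] [ x     ]   [-c ]
  [ A    0  ] [ lambda ] = [ b ]

Solving the linear system:
  x*      = (-0.9567, -0.6522, -0.8114)
  lambda* = (2.5891, -0.6189)
  f(x*)   = 2.4953

x* = (-0.9567, -0.6522, -0.8114), lambda* = (2.5891, -0.6189)


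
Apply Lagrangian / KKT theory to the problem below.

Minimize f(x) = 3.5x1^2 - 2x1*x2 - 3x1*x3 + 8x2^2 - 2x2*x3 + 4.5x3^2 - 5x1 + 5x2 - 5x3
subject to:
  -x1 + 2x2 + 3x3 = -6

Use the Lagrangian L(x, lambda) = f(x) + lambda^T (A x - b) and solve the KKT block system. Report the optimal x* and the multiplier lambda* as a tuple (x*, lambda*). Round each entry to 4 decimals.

Form the Lagrangian:
  L(x, lambda) = (1/2) x^T Q x + c^T x + lambda^T (A x - b)
Stationarity (grad_x L = 0): Q x + c + A^T lambda = 0.
Primal feasibility: A x = b.

This gives the KKT block system:
  [ Q   A^T ] [ x     ]   [-c ]
  [ A    0  ] [ lambda ] = [ b ]

Solving the linear system:
  x*      = (0.669, -0.9948, -1.1138)
  lambda* = (5.0138)
  f(x*)   = 13.6664

x* = (0.669, -0.9948, -1.1138), lambda* = (5.0138)


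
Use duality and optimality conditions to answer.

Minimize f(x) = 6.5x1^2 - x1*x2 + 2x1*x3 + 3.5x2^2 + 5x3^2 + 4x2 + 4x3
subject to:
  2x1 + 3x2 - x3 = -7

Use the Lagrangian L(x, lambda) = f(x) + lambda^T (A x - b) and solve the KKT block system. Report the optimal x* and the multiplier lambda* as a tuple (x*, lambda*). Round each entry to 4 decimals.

Form the Lagrangian:
  L(x, lambda) = (1/2) x^T Q x + c^T x + lambda^T (A x - b)
Stationarity (grad_x L = 0): Q x + c + A^T lambda = 0.
Primal feasibility: A x = b.

This gives the KKT block system:
  [ Q   A^T ] [ x     ]   [-c ]
  [ A    0  ] [ lambda ] = [ b ]

Solving the linear system:
  x*      = (-0.6052, -1.9243, 0.0165)
  lambda* = (2.9551)
  f(x*)   = 6.5272

x* = (-0.6052, -1.9243, 0.0165), lambda* = (2.9551)


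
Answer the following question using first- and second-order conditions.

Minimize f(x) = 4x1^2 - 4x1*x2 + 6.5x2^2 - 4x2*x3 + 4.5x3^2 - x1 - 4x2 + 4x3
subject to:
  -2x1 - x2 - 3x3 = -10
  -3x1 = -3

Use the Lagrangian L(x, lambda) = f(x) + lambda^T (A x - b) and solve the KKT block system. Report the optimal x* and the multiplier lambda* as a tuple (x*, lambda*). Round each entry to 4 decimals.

Form the Lagrangian:
  L(x, lambda) = (1/2) x^T Q x + c^T x + lambda^T (A x - b)
Stationarity (grad_x L = 0): Q x + c + A^T lambda = 0.
Primal feasibility: A x = b.

This gives the KKT block system:
  [ Q   A^T ] [ x     ]   [-c ]
  [ A    0  ] [ lambda ] = [ b ]

Solving the linear system:
  x*      = (1, 1.68, 2.1067)
  lambda* = (5.4133, -3.5156)
  f(x*)   = 22.1467

x* = (1, 1.68, 2.1067), lambda* = (5.4133, -3.5156)


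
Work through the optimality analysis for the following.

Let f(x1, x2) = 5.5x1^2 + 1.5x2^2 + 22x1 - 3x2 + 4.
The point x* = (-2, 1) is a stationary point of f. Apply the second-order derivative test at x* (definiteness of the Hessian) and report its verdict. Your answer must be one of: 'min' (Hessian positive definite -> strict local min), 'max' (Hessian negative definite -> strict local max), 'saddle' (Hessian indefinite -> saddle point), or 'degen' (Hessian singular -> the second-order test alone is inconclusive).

Compute the Hessian H = grad^2 f:
  H = [[11, 0], [0, 3]]
Verify stationarity: grad f(x*) = H x* + g = (0, 0).
Eigenvalues of H: 3, 11.
Both eigenvalues > 0, so H is positive definite -> x* is a strict local min.

min


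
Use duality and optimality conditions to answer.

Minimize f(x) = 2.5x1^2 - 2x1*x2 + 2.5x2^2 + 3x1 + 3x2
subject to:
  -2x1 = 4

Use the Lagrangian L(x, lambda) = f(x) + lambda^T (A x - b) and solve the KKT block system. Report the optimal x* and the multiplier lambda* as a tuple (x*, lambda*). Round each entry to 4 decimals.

Form the Lagrangian:
  L(x, lambda) = (1/2) x^T Q x + c^T x + lambda^T (A x - b)
Stationarity (grad_x L = 0): Q x + c + A^T lambda = 0.
Primal feasibility: A x = b.

This gives the KKT block system:
  [ Q   A^T ] [ x     ]   [-c ]
  [ A    0  ] [ lambda ] = [ b ]

Solving the linear system:
  x*      = (-2, -1.4)
  lambda* = (-2.1)
  f(x*)   = -0.9

x* = (-2, -1.4), lambda* = (-2.1)


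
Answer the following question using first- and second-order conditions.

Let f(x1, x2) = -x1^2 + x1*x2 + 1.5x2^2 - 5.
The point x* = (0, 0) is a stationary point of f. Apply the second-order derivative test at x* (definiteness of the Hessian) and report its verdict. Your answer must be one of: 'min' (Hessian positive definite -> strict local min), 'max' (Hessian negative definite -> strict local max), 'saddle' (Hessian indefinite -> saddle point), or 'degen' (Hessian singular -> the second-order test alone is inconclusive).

Compute the Hessian H = grad^2 f:
  H = [[-2, 1], [1, 3]]
Verify stationarity: grad f(x*) = H x* + g = (0, 0).
Eigenvalues of H: -2.1926, 3.1926.
Eigenvalues have mixed signs, so H is indefinite -> x* is a saddle point.

saddle


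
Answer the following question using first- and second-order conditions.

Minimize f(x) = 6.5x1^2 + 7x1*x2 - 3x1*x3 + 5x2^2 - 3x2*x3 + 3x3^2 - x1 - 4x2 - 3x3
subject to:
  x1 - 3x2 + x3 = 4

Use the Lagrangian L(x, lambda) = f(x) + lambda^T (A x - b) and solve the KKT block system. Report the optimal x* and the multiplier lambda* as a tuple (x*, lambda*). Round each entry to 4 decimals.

Form the Lagrangian:
  L(x, lambda) = (1/2) x^T Q x + c^T x + lambda^T (A x - b)
Stationarity (grad_x L = 0): Q x + c + A^T lambda = 0.
Primal feasibility: A x = b.

This gives the KKT block system:
  [ Q   A^T ] [ x     ]   [-c ]
  [ A    0  ] [ lambda ] = [ b ]

Solving the linear system:
  x*      = (0.8885, -0.6934, 1.0314)
  lambda* = (-2.6028)
  f(x*)   = 4.601

x* = (0.8885, -0.6934, 1.0314), lambda* = (-2.6028)


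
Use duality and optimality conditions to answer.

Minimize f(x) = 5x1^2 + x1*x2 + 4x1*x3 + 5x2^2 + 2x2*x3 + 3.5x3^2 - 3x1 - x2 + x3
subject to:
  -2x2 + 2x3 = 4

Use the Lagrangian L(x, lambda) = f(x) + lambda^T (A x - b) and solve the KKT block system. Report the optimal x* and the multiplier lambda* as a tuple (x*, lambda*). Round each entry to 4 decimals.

Form the Lagrangian:
  L(x, lambda) = (1/2) x^T Q x + c^T x + lambda^T (A x - b)
Stationarity (grad_x L = 0): Q x + c + A^T lambda = 0.
Primal feasibility: A x = b.

This gives the KKT block system:
  [ Q   A^T ] [ x     ]   [-c ]
  [ A    0  ] [ lambda ] = [ b ]

Solving the linear system:
  x*      = (-0.0811, -0.8378, 1.1622)
  lambda* = (-3.5676)
  f(x*)   = 8.2568

x* = (-0.0811, -0.8378, 1.1622), lambda* = (-3.5676)


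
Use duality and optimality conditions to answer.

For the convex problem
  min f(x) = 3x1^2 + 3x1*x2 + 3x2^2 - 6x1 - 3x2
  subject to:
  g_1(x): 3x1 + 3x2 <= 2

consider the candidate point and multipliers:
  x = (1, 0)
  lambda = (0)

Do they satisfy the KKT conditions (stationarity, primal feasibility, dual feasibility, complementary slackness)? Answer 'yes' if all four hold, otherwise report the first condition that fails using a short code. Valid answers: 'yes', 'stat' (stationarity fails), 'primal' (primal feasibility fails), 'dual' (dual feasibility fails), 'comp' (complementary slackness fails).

Gradient of f: grad f(x) = Q x + c = (0, 0)
Constraint values g_i(x) = a_i^T x - b_i:
  g_1((1, 0)) = 1
Stationarity residual: grad f(x) + sum_i lambda_i a_i = (0, 0)
  -> stationarity OK
Primal feasibility (all g_i <= 0): FAILS
Dual feasibility (all lambda_i >= 0): OK
Complementary slackness (lambda_i * g_i(x) = 0 for all i): OK

Verdict: the first failing condition is primal_feasibility -> primal.

primal


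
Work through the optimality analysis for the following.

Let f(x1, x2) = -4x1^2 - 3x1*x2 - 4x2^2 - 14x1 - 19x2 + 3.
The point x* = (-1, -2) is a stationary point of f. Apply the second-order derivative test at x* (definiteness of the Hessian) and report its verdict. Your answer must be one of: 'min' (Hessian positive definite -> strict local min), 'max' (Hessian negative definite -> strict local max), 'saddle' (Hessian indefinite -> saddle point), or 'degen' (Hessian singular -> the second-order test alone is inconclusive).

Compute the Hessian H = grad^2 f:
  H = [[-8, -3], [-3, -8]]
Verify stationarity: grad f(x*) = H x* + g = (0, 0).
Eigenvalues of H: -11, -5.
Both eigenvalues < 0, so H is negative definite -> x* is a strict local max.

max


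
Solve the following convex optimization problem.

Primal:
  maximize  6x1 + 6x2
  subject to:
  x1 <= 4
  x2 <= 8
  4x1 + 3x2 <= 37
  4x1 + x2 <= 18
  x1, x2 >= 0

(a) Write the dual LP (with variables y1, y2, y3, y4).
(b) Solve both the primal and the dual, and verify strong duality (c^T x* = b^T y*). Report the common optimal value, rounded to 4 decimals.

The standard primal-dual pair for 'max c^T x s.t. A x <= b, x >= 0' is:
  Dual:  min b^T y  s.t.  A^T y >= c,  y >= 0.

So the dual LP is:
  minimize  4y1 + 8y2 + 37y3 + 18y4
  subject to:
    y1 + 4y3 + 4y4 >= 6
    y2 + 3y3 + y4 >= 6
    y1, y2, y3, y4 >= 0

Solving the primal: x* = (2.5, 8).
  primal value c^T x* = 63.
Solving the dual: y* = (0, 4.5, 0, 1.5).
  dual value b^T y* = 63.
Strong duality: c^T x* = b^T y*. Confirmed.

63
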